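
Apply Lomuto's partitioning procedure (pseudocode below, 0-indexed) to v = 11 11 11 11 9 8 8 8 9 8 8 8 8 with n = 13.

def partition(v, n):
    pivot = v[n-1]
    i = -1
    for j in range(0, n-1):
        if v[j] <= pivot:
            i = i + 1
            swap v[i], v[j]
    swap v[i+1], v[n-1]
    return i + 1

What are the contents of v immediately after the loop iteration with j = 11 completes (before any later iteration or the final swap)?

pivot=8, i=-1
j=0: 11>8, skip
j=1: 11>8, skip
j=2: 11>8, skip
j=3: 11>8, skip
j=4: 9>8, skip
j=5: 8≤8, i=0, swap(0,5) ⇒ 8 11 11 11 9 11 8 8 9 8 8 8 8
j=6: 8≤8, i=1, swap(1,6) ⇒ 8 8 11 11 9 11 11 8 9 8 8 8 8
j=7: 8≤8, i=2, swap(2,7) ⇒ 8 8 8 11 9 11 11 11 9 8 8 8 8
j=8: 9>8, skip
j=9: 8≤8, i=3, swap(3,9) ⇒ 8 8 8 8 9 11 11 11 9 11 8 8 8
j=10: 8≤8, i=4, swap(4,10) ⇒ 8 8 8 8 8 11 11 11 9 11 9 8 8
j=11: 8≤8, i=5, swap(5,11) ⇒ 8 8 8 8 8 8 11 11 9 11 9 11 8
(after j=11) v = 8 8 8 8 8 8 11 11 9 11 9 11 8

8 8 8 8 8 8 11 11 9 11 9 11 8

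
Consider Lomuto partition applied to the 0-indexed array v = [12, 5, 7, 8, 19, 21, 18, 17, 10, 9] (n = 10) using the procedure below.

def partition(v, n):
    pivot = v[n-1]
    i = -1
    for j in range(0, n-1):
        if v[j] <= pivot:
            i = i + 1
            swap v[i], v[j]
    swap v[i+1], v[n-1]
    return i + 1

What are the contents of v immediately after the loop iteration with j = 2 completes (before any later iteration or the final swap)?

[5, 7, 12, 8, 19, 21, 18, 17, 10, 9]

pivot = v[9] = 9; i = -1
j=0: v[0]=12 > 9 → no swap
j=1: v[1]=5 ≤ 9 → i=0, swap v[0],v[1] → [5, 12, 7, 8, 19, 21, 18, 17, 10, 9]
j=2: v[2]=7 ≤ 9 → i=1, swap v[1],v[2] → [5, 7, 12, 8, 19, 21, 18, 17, 10, 9]
(after j=2) v = [5, 7, 12, 8, 19, 21, 18, 17, 10, 9]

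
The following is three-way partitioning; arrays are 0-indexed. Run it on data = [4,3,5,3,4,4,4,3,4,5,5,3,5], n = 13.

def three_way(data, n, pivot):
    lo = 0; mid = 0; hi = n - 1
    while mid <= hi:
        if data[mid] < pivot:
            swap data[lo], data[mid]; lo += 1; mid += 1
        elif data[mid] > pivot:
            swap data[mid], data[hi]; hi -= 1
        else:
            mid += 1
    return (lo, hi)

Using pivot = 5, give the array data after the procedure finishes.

[4,3,3,4,4,4,3,4,3,5,5,5,5]

lo=0 mid=0 hi=12
4<5: swap(0,0), lo=1 mid=1 ⇒ [4,3,5,3,4,4,4,3,4,5,5,3,5]
3<5: swap(1,1), lo=2 mid=2 ⇒ [4,3,5,3,4,4,4,3,4,5,5,3,5]
5=5: mid=3
3<5: swap(2,3), lo=3 mid=4 ⇒ [4,3,3,5,4,4,4,3,4,5,5,3,5]
4<5: swap(3,4), lo=4 mid=5 ⇒ [4,3,3,4,5,4,4,3,4,5,5,3,5]
4<5: swap(4,5), lo=5 mid=6 ⇒ [4,3,3,4,4,5,4,3,4,5,5,3,5]
4<5: swap(5,6), lo=6 mid=7 ⇒ [4,3,3,4,4,4,5,3,4,5,5,3,5]
3<5: swap(6,7), lo=7 mid=8 ⇒ [4,3,3,4,4,4,3,5,4,5,5,3,5]
4<5: swap(7,8), lo=8 mid=9 ⇒ [4,3,3,4,4,4,3,4,5,5,5,3,5]
5=5: mid=10
5=5: mid=11
3<5: swap(8,11), lo=9 mid=12 ⇒ [4,3,3,4,4,4,3,4,3,5,5,5,5]
5=5: mid=13
done. lo=9 hi=12; data=[4,3,3,4,4,4,3,4,3,5,5,5,5]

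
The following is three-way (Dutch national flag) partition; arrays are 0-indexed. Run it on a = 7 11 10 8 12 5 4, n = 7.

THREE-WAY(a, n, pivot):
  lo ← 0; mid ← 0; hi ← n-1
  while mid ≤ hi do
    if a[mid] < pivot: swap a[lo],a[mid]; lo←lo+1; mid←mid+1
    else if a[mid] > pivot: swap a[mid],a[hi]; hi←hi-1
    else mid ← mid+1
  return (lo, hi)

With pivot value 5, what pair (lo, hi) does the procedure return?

(1, 1)

pivot = 5; lo=0, mid=0, hi=6
a[mid]=7>5: swap a[0],a[6]; hi=5 → 4 11 10 8 12 5 7
a[mid]=4<5: swap a[0],a[0]; lo=1,mid=1 → 4 11 10 8 12 5 7
a[mid]=11>5: swap a[1],a[5]; hi=4 → 4 5 10 8 12 11 7
a[mid]=5=5: mid=2
a[mid]=10>5: swap a[2],a[4]; hi=3 → 4 5 12 8 10 11 7
a[mid]=12>5: swap a[2],a[3]; hi=2 → 4 5 8 12 10 11 7
a[mid]=8>5: swap a[2],a[2]; hi=1 → 4 5 8 12 10 11 7
end: lo=1, hi=1; a = 4 5 8 12 10 11 7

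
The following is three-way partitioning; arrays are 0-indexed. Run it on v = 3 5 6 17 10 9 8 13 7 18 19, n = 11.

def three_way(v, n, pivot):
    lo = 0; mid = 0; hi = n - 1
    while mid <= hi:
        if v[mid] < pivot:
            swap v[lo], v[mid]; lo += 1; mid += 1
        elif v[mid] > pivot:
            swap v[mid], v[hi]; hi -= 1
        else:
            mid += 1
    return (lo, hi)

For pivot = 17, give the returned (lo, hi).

lo=0 mid=0 hi=10
3<17: swap(0,0), lo=1 mid=1 ⇒ 3 5 6 17 10 9 8 13 7 18 19
5<17: swap(1,1), lo=2 mid=2 ⇒ 3 5 6 17 10 9 8 13 7 18 19
6<17: swap(2,2), lo=3 mid=3 ⇒ 3 5 6 17 10 9 8 13 7 18 19
17=17: mid=4
10<17: swap(3,4), lo=4 mid=5 ⇒ 3 5 6 10 17 9 8 13 7 18 19
9<17: swap(4,5), lo=5 mid=6 ⇒ 3 5 6 10 9 17 8 13 7 18 19
8<17: swap(5,6), lo=6 mid=7 ⇒ 3 5 6 10 9 8 17 13 7 18 19
13<17: swap(6,7), lo=7 mid=8 ⇒ 3 5 6 10 9 8 13 17 7 18 19
7<17: swap(7,8), lo=8 mid=9 ⇒ 3 5 6 10 9 8 13 7 17 18 19
18>17: swap(9,10), hi=9 ⇒ 3 5 6 10 9 8 13 7 17 19 18
19>17: swap(9,9), hi=8 ⇒ 3 5 6 10 9 8 13 7 17 19 18
done. lo=8 hi=8; v=3 5 6 10 9 8 13 7 17 19 18

(8, 8)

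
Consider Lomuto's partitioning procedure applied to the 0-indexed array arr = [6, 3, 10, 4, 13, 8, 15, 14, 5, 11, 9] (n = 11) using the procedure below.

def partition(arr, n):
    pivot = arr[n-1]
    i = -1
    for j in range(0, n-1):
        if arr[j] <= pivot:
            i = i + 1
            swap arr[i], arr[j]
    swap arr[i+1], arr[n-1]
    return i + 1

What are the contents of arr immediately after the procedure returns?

[6, 3, 4, 8, 5, 9, 15, 14, 13, 11, 10]

pivot=9, i=-1
j=0: 6≤9, i=0, swap(0,0) ⇒ [6, 3, 10, 4, 13, 8, 15, 14, 5, 11, 9]
j=1: 3≤9, i=1, swap(1,1) ⇒ [6, 3, 10, 4, 13, 8, 15, 14, 5, 11, 9]
j=2: 10>9, skip
j=3: 4≤9, i=2, swap(2,3) ⇒ [6, 3, 4, 10, 13, 8, 15, 14, 5, 11, 9]
j=4: 13>9, skip
j=5: 8≤9, i=3, swap(3,5) ⇒ [6, 3, 4, 8, 13, 10, 15, 14, 5, 11, 9]
j=6: 15>9, skip
j=7: 14>9, skip
j=8: 5≤9, i=4, swap(4,8) ⇒ [6, 3, 4, 8, 5, 10, 15, 14, 13, 11, 9]
j=9: 11>9, skip
swap(5,10) ⇒ [6, 3, 4, 8, 5, 9, 15, 14, 13, 11, 10]; return 5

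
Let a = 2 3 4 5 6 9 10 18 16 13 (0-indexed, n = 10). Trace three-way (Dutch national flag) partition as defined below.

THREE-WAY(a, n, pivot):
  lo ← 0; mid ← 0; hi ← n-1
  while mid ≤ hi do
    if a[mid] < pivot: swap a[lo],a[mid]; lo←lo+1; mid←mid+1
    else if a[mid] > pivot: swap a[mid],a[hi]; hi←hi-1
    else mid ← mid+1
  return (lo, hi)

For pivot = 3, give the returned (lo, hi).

pivot = 3; lo=0, mid=0, hi=9
a[mid]=2<3: swap a[0],a[0]; lo=1,mid=1 → 2 3 4 5 6 9 10 18 16 13
a[mid]=3=3: mid=2
a[mid]=4>3: swap a[2],a[9]; hi=8 → 2 3 13 5 6 9 10 18 16 4
a[mid]=13>3: swap a[2],a[8]; hi=7 → 2 3 16 5 6 9 10 18 13 4
a[mid]=16>3: swap a[2],a[7]; hi=6 → 2 3 18 5 6 9 10 16 13 4
a[mid]=18>3: swap a[2],a[6]; hi=5 → 2 3 10 5 6 9 18 16 13 4
a[mid]=10>3: swap a[2],a[5]; hi=4 → 2 3 9 5 6 10 18 16 13 4
a[mid]=9>3: swap a[2],a[4]; hi=3 → 2 3 6 5 9 10 18 16 13 4
a[mid]=6>3: swap a[2],a[3]; hi=2 → 2 3 5 6 9 10 18 16 13 4
a[mid]=5>3: swap a[2],a[2]; hi=1 → 2 3 5 6 9 10 18 16 13 4
end: lo=1, hi=1; a = 2 3 5 6 9 10 18 16 13 4

(1, 1)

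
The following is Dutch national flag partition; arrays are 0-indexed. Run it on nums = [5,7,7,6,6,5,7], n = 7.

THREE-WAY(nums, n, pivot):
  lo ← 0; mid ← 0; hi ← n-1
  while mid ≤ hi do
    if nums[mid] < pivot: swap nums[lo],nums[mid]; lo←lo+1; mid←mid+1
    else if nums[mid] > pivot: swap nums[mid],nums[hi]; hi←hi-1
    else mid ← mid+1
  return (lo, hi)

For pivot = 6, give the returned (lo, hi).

pivot = 6; lo=0, mid=0, hi=6
nums[mid]=5<6: swap nums[0],nums[0]; lo=1,mid=1 → [5,7,7,6,6,5,7]
nums[mid]=7>6: swap nums[1],nums[6]; hi=5 → [5,7,7,6,6,5,7]
nums[mid]=7>6: swap nums[1],nums[5]; hi=4 → [5,5,7,6,6,7,7]
nums[mid]=5<6: swap nums[1],nums[1]; lo=2,mid=2 → [5,5,7,6,6,7,7]
nums[mid]=7>6: swap nums[2],nums[4]; hi=3 → [5,5,6,6,7,7,7]
nums[mid]=6=6: mid=3
nums[mid]=6=6: mid=4
end: lo=2, hi=3; nums = [5,5,6,6,7,7,7]

(2, 3)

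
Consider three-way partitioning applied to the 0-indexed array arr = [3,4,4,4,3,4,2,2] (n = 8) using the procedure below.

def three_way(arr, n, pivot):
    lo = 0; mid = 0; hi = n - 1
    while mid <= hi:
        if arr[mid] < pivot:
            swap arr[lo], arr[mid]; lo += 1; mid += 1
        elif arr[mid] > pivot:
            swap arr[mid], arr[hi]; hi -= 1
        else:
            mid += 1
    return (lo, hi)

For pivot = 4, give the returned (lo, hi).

(4, 7)

pivot = 4; lo=0, mid=0, hi=7
arr[mid]=3<4: swap arr[0],arr[0]; lo=1,mid=1 → [3,4,4,4,3,4,2,2]
arr[mid]=4=4: mid=2
arr[mid]=4=4: mid=3
arr[mid]=4=4: mid=4
arr[mid]=3<4: swap arr[1],arr[4]; lo=2,mid=5 → [3,3,4,4,4,4,2,2]
arr[mid]=4=4: mid=6
arr[mid]=2<4: swap arr[2],arr[6]; lo=3,mid=7 → [3,3,2,4,4,4,4,2]
arr[mid]=2<4: swap arr[3],arr[7]; lo=4,mid=8 → [3,3,2,2,4,4,4,4]
end: lo=4, hi=7; arr = [3,3,2,2,4,4,4,4]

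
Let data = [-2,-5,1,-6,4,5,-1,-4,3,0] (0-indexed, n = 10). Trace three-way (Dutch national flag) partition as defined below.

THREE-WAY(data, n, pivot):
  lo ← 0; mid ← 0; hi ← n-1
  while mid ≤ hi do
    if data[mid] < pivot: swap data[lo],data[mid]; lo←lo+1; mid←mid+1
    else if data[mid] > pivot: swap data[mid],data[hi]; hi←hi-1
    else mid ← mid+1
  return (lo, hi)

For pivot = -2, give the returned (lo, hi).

pivot = -2; lo=0, mid=0, hi=9
data[mid]=-2=-2: mid=1
data[mid]=-5<-2: swap data[0],data[1]; lo=1,mid=2 → [-5,-2,1,-6,4,5,-1,-4,3,0]
data[mid]=1>-2: swap data[2],data[9]; hi=8 → [-5,-2,0,-6,4,5,-1,-4,3,1]
data[mid]=0>-2: swap data[2],data[8]; hi=7 → [-5,-2,3,-6,4,5,-1,-4,0,1]
data[mid]=3>-2: swap data[2],data[7]; hi=6 → [-5,-2,-4,-6,4,5,-1,3,0,1]
data[mid]=-4<-2: swap data[1],data[2]; lo=2,mid=3 → [-5,-4,-2,-6,4,5,-1,3,0,1]
data[mid]=-6<-2: swap data[2],data[3]; lo=3,mid=4 → [-5,-4,-6,-2,4,5,-1,3,0,1]
data[mid]=4>-2: swap data[4],data[6]; hi=5 → [-5,-4,-6,-2,-1,5,4,3,0,1]
data[mid]=-1>-2: swap data[4],data[5]; hi=4 → [-5,-4,-6,-2,5,-1,4,3,0,1]
data[mid]=5>-2: swap data[4],data[4]; hi=3 → [-5,-4,-6,-2,5,-1,4,3,0,1]
end: lo=3, hi=3; data = [-5,-4,-6,-2,5,-1,4,3,0,1]

(3, 3)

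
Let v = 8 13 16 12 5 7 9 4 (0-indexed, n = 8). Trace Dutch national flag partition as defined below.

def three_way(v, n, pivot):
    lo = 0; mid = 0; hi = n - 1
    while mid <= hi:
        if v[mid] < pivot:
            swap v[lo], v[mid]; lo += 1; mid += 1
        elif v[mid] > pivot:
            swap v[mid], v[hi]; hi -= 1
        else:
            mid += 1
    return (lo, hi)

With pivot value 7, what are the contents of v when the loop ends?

4 5 7 12 16 9 13 8

lo=0 mid=0 hi=7
8>7: swap(0,7), hi=6 ⇒ 4 13 16 12 5 7 9 8
4<7: swap(0,0), lo=1 mid=1 ⇒ 4 13 16 12 5 7 9 8
13>7: swap(1,6), hi=5 ⇒ 4 9 16 12 5 7 13 8
9>7: swap(1,5), hi=4 ⇒ 4 7 16 12 5 9 13 8
7=7: mid=2
16>7: swap(2,4), hi=3 ⇒ 4 7 5 12 16 9 13 8
5<7: swap(1,2), lo=2 mid=3 ⇒ 4 5 7 12 16 9 13 8
12>7: swap(3,3), hi=2 ⇒ 4 5 7 12 16 9 13 8
done. lo=2 hi=2; v=4 5 7 12 16 9 13 8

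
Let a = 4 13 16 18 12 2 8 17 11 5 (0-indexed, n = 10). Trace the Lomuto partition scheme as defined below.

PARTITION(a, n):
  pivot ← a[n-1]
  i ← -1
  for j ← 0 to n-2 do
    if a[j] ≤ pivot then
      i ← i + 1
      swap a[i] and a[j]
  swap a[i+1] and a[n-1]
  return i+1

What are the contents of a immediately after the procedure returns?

pivot = a[9] = 5; i = -1
j=0: a[0]=4 ≤ 5 → i=0, swap a[0],a[0] (no change) → 4 13 16 18 12 2 8 17 11 5
j=1: a[1]=13 > 5 → no swap
j=2: a[2]=16 > 5 → no swap
j=3: a[3]=18 > 5 → no swap
j=4: a[4]=12 > 5 → no swap
j=5: a[5]=2 ≤ 5 → i=1, swap a[1],a[5] → 4 2 16 18 12 13 8 17 11 5
j=6: a[6]=8 > 5 → no swap
j=7: a[7]=17 > 5 → no swap
j=8: a[8]=11 > 5 → no swap
final swap a[2],a[9] → 4 2 5 18 12 13 8 17 11 16; return 2

4 2 5 18 12 13 8 17 11 16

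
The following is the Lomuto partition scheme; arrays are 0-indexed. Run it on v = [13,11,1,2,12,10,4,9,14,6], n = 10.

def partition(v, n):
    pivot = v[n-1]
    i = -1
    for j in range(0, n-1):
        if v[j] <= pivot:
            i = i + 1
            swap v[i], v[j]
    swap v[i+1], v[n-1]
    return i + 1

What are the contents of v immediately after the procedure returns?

pivot = v[9] = 6; i = -1
j=0: v[0]=13 > 6 → no swap
j=1: v[1]=11 > 6 → no swap
j=2: v[2]=1 ≤ 6 → i=0, swap v[0],v[2] → [1,11,13,2,12,10,4,9,14,6]
j=3: v[3]=2 ≤ 6 → i=1, swap v[1],v[3] → [1,2,13,11,12,10,4,9,14,6]
j=4: v[4]=12 > 6 → no swap
j=5: v[5]=10 > 6 → no swap
j=6: v[6]=4 ≤ 6 → i=2, swap v[2],v[6] → [1,2,4,11,12,10,13,9,14,6]
j=7: v[7]=9 > 6 → no swap
j=8: v[8]=14 > 6 → no swap
final swap v[3],v[9] → [1,2,4,6,12,10,13,9,14,11]; return 3

[1,2,4,6,12,10,13,9,14,11]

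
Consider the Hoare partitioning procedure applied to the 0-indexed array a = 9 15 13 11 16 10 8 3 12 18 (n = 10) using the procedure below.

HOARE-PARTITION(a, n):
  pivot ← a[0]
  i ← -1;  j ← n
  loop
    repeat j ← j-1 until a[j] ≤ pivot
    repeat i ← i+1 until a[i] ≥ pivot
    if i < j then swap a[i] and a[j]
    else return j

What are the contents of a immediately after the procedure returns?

3 8 13 11 16 10 15 9 12 18

pivot = a[0] = 9; i = -1, j = 10
j→7 (a[7]=3≤9), i→0 (a[0]=9≥9); i<j, swap → 3 15 13 11 16 10 8 9 12 18
j→6 (a[6]=8≤9), i→1 (a[1]=15≥9); i<j, swap → 3 8 13 11 16 10 15 9 12 18
j→1, i→2; i≥j, return j=1. a = 3 8 13 11 16 10 15 9 12 18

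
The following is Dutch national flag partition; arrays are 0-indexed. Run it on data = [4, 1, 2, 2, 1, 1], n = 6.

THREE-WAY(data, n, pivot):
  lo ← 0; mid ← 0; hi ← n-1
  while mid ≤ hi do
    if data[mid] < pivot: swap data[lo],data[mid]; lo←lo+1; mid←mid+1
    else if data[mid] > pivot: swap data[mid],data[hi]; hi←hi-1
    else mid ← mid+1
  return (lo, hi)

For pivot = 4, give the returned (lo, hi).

pivot = 4; lo=0, mid=0, hi=5
data[mid]=4=4: mid=1
data[mid]=1<4: swap data[0],data[1]; lo=1,mid=2 → [1, 4, 2, 2, 1, 1]
data[mid]=2<4: swap data[1],data[2]; lo=2,mid=3 → [1, 2, 4, 2, 1, 1]
data[mid]=2<4: swap data[2],data[3]; lo=3,mid=4 → [1, 2, 2, 4, 1, 1]
data[mid]=1<4: swap data[3],data[4]; lo=4,mid=5 → [1, 2, 2, 1, 4, 1]
data[mid]=1<4: swap data[4],data[5]; lo=5,mid=6 → [1, 2, 2, 1, 1, 4]
end: lo=5, hi=5; data = [1, 2, 2, 1, 1, 4]

(5, 5)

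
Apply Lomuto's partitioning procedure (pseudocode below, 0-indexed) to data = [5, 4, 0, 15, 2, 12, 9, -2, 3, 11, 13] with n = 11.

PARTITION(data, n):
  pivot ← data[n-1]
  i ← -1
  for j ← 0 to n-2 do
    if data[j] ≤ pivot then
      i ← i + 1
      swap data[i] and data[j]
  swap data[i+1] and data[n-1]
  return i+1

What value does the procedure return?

9

pivot = data[10] = 13; i = -1
j=0: data[0]=5 ≤ 13 → i=0, swap data[0],data[0] (no change) → [5, 4, 0, 15, 2, 12, 9, -2, 3, 11, 13]
j=1: data[1]=4 ≤ 13 → i=1, swap data[1],data[1] (no change) → [5, 4, 0, 15, 2, 12, 9, -2, 3, 11, 13]
j=2: data[2]=0 ≤ 13 → i=2, swap data[2],data[2] (no change) → [5, 4, 0, 15, 2, 12, 9, -2, 3, 11, 13]
j=3: data[3]=15 > 13 → no swap
j=4: data[4]=2 ≤ 13 → i=3, swap data[3],data[4] → [5, 4, 0, 2, 15, 12, 9, -2, 3, 11, 13]
j=5: data[5]=12 ≤ 13 → i=4, swap data[4],data[5] → [5, 4, 0, 2, 12, 15, 9, -2, 3, 11, 13]
j=6: data[6]=9 ≤ 13 → i=5, swap data[5],data[6] → [5, 4, 0, 2, 12, 9, 15, -2, 3, 11, 13]
j=7: data[7]=-2 ≤ 13 → i=6, swap data[6],data[7] → [5, 4, 0, 2, 12, 9, -2, 15, 3, 11, 13]
j=8: data[8]=3 ≤ 13 → i=7, swap data[7],data[8] → [5, 4, 0, 2, 12, 9, -2, 3, 15, 11, 13]
j=9: data[9]=11 ≤ 13 → i=8, swap data[8],data[9] → [5, 4, 0, 2, 12, 9, -2, 3, 11, 15, 13]
final swap data[9],data[10] → [5, 4, 0, 2, 12, 9, -2, 3, 11, 13, 15]; return 9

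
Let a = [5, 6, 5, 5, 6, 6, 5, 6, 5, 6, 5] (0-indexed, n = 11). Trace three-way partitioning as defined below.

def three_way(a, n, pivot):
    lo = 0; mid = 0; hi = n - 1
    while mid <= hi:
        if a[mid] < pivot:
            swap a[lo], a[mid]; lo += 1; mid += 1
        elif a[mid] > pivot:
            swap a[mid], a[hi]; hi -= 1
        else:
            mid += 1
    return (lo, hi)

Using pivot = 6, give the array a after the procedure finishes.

pivot = 6; lo=0, mid=0, hi=10
a[mid]=5<6: swap a[0],a[0]; lo=1,mid=1 → [5, 6, 5, 5, 6, 6, 5, 6, 5, 6, 5]
a[mid]=6=6: mid=2
a[mid]=5<6: swap a[1],a[2]; lo=2,mid=3 → [5, 5, 6, 5, 6, 6, 5, 6, 5, 6, 5]
a[mid]=5<6: swap a[2],a[3]; lo=3,mid=4 → [5, 5, 5, 6, 6, 6, 5, 6, 5, 6, 5]
a[mid]=6=6: mid=5
a[mid]=6=6: mid=6
a[mid]=5<6: swap a[3],a[6]; lo=4,mid=7 → [5, 5, 5, 5, 6, 6, 6, 6, 5, 6, 5]
a[mid]=6=6: mid=8
a[mid]=5<6: swap a[4],a[8]; lo=5,mid=9 → [5, 5, 5, 5, 5, 6, 6, 6, 6, 6, 5]
a[mid]=6=6: mid=10
a[mid]=5<6: swap a[5],a[10]; lo=6,mid=11 → [5, 5, 5, 5, 5, 5, 6, 6, 6, 6, 6]
end: lo=6, hi=10; a = [5, 5, 5, 5, 5, 5, 6, 6, 6, 6, 6]

[5, 5, 5, 5, 5, 5, 6, 6, 6, 6, 6]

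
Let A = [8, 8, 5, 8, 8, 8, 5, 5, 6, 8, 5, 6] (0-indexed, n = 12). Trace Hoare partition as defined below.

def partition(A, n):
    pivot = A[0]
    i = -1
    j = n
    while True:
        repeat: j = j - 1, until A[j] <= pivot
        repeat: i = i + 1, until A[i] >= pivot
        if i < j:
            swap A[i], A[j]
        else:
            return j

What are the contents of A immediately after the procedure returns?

pivot = A[0] = 8; i = -1, j = 12
j→11 (A[11]=6≤8), i→0 (A[0]=8≥8); i<j, swap → [6, 8, 5, 8, 8, 8, 5, 5, 6, 8, 5, 8]
j→10 (A[10]=5≤8), i→1 (A[1]=8≥8); i<j, swap → [6, 5, 5, 8, 8, 8, 5, 5, 6, 8, 8, 8]
j→9 (A[9]=8≤8), i→3 (A[3]=8≥8); i<j, swap → [6, 5, 5, 8, 8, 8, 5, 5, 6, 8, 8, 8]
j→8 (A[8]=6≤8), i→4 (A[4]=8≥8); i<j, swap → [6, 5, 5, 8, 6, 8, 5, 5, 8, 8, 8, 8]
j→7 (A[7]=5≤8), i→5 (A[5]=8≥8); i<j, swap → [6, 5, 5, 8, 6, 5, 5, 8, 8, 8, 8, 8]
j→6, i→7; i≥j, return j=6. A = [6, 5, 5, 8, 6, 5, 5, 8, 8, 8, 8, 8]

[6, 5, 5, 8, 6, 5, 5, 8, 8, 8, 8, 8]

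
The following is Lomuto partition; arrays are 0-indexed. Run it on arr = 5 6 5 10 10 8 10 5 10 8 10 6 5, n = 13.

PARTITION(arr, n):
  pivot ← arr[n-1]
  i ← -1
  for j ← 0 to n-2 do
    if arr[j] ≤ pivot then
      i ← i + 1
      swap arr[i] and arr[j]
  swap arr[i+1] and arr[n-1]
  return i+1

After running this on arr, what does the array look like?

pivot = arr[12] = 5; i = -1
j=0: arr[0]=5 ≤ 5 → i=0, swap arr[0],arr[0] (no change) → 5 6 5 10 10 8 10 5 10 8 10 6 5
j=1: arr[1]=6 > 5 → no swap
j=2: arr[2]=5 ≤ 5 → i=1, swap arr[1],arr[2] → 5 5 6 10 10 8 10 5 10 8 10 6 5
j=3: arr[3]=10 > 5 → no swap
j=4: arr[4]=10 > 5 → no swap
j=5: arr[5]=8 > 5 → no swap
j=6: arr[6]=10 > 5 → no swap
j=7: arr[7]=5 ≤ 5 → i=2, swap arr[2],arr[7] → 5 5 5 10 10 8 10 6 10 8 10 6 5
j=8: arr[8]=10 > 5 → no swap
j=9: arr[9]=8 > 5 → no swap
j=10: arr[10]=10 > 5 → no swap
j=11: arr[11]=6 > 5 → no swap
final swap arr[3],arr[12] → 5 5 5 5 10 8 10 6 10 8 10 6 10; return 3

5 5 5 5 10 8 10 6 10 8 10 6 10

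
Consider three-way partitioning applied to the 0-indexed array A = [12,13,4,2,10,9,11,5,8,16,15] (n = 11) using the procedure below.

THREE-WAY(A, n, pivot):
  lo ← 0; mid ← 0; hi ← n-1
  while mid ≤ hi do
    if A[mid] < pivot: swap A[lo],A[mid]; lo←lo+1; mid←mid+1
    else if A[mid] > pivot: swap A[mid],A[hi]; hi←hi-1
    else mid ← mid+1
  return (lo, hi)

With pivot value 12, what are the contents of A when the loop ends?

lo=0 mid=0 hi=10
12=12: mid=1
13>12: swap(1,10), hi=9 ⇒ [12,15,4,2,10,9,11,5,8,16,13]
15>12: swap(1,9), hi=8 ⇒ [12,16,4,2,10,9,11,5,8,15,13]
16>12: swap(1,8), hi=7 ⇒ [12,8,4,2,10,9,11,5,16,15,13]
8<12: swap(0,1), lo=1 mid=2 ⇒ [8,12,4,2,10,9,11,5,16,15,13]
4<12: swap(1,2), lo=2 mid=3 ⇒ [8,4,12,2,10,9,11,5,16,15,13]
2<12: swap(2,3), lo=3 mid=4 ⇒ [8,4,2,12,10,9,11,5,16,15,13]
10<12: swap(3,4), lo=4 mid=5 ⇒ [8,4,2,10,12,9,11,5,16,15,13]
9<12: swap(4,5), lo=5 mid=6 ⇒ [8,4,2,10,9,12,11,5,16,15,13]
11<12: swap(5,6), lo=6 mid=7 ⇒ [8,4,2,10,9,11,12,5,16,15,13]
5<12: swap(6,7), lo=7 mid=8 ⇒ [8,4,2,10,9,11,5,12,16,15,13]
done. lo=7 hi=7; A=[8,4,2,10,9,11,5,12,16,15,13]

[8,4,2,10,9,11,5,12,16,15,13]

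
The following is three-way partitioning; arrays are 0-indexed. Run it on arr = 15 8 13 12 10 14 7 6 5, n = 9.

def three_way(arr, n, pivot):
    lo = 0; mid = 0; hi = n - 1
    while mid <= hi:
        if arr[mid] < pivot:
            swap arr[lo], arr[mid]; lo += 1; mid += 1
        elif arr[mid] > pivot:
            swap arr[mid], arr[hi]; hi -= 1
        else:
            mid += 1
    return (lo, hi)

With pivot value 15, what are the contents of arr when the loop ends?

pivot = 15; lo=0, mid=0, hi=8
arr[mid]=15=15: mid=1
arr[mid]=8<15: swap arr[0],arr[1]; lo=1,mid=2 → 8 15 13 12 10 14 7 6 5
arr[mid]=13<15: swap arr[1],arr[2]; lo=2,mid=3 → 8 13 15 12 10 14 7 6 5
arr[mid]=12<15: swap arr[2],arr[3]; lo=3,mid=4 → 8 13 12 15 10 14 7 6 5
arr[mid]=10<15: swap arr[3],arr[4]; lo=4,mid=5 → 8 13 12 10 15 14 7 6 5
arr[mid]=14<15: swap arr[4],arr[5]; lo=5,mid=6 → 8 13 12 10 14 15 7 6 5
arr[mid]=7<15: swap arr[5],arr[6]; lo=6,mid=7 → 8 13 12 10 14 7 15 6 5
arr[mid]=6<15: swap arr[6],arr[7]; lo=7,mid=8 → 8 13 12 10 14 7 6 15 5
arr[mid]=5<15: swap arr[7],arr[8]; lo=8,mid=9 → 8 13 12 10 14 7 6 5 15
end: lo=8, hi=8; arr = 8 13 12 10 14 7 6 5 15

8 13 12 10 14 7 6 5 15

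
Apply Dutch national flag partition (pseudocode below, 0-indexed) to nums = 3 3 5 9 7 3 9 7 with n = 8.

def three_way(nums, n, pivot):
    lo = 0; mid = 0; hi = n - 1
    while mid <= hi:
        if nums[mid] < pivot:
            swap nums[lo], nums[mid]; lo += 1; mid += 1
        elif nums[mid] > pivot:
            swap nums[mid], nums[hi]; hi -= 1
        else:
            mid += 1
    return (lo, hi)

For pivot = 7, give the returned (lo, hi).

(4, 5)

pivot = 7; lo=0, mid=0, hi=7
nums[mid]=3<7: swap nums[0],nums[0]; lo=1,mid=1 → 3 3 5 9 7 3 9 7
nums[mid]=3<7: swap nums[1],nums[1]; lo=2,mid=2 → 3 3 5 9 7 3 9 7
nums[mid]=5<7: swap nums[2],nums[2]; lo=3,mid=3 → 3 3 5 9 7 3 9 7
nums[mid]=9>7: swap nums[3],nums[7]; hi=6 → 3 3 5 7 7 3 9 9
nums[mid]=7=7: mid=4
nums[mid]=7=7: mid=5
nums[mid]=3<7: swap nums[3],nums[5]; lo=4,mid=6 → 3 3 5 3 7 7 9 9
nums[mid]=9>7: swap nums[6],nums[6]; hi=5 → 3 3 5 3 7 7 9 9
end: lo=4, hi=5; nums = 3 3 5 3 7 7 9 9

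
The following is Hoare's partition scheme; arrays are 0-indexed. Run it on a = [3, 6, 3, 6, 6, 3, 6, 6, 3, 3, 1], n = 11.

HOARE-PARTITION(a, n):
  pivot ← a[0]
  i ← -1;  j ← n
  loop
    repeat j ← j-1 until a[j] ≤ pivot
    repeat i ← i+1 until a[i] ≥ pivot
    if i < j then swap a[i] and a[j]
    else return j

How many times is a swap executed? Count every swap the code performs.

pivot = a[0] = 3; i = -1, j = 11
j→10 (a[10]=1≤3), i→0 (a[0]=3≥3); i<j, swap → [1, 6, 3, 6, 6, 3, 6, 6, 3, 3, 3]
j→9 (a[9]=3≤3), i→1 (a[1]=6≥3); i<j, swap → [1, 3, 3, 6, 6, 3, 6, 6, 3, 6, 3]
j→8 (a[8]=3≤3), i→2 (a[2]=3≥3); i<j, swap → [1, 3, 3, 6, 6, 3, 6, 6, 3, 6, 3]
j→5 (a[5]=3≤3), i→3 (a[3]=6≥3); i<j, swap → [1, 3, 3, 3, 6, 6, 6, 6, 3, 6, 3]
j→3, i→4; i≥j, return j=3. a = [1, 3, 3, 3, 6, 6, 6, 6, 3, 6, 3]

4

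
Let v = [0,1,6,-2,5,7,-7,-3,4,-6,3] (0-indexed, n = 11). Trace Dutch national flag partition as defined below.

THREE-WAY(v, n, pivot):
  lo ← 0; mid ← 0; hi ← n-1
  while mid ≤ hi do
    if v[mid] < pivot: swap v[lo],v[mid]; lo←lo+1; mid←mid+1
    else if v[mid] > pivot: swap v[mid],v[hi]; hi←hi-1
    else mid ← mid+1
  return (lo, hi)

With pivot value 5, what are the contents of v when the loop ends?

[0,1,3,-2,-6,-7,-3,4,5,7,6]

pivot = 5; lo=0, mid=0, hi=10
v[mid]=0<5: swap v[0],v[0]; lo=1,mid=1 → [0,1,6,-2,5,7,-7,-3,4,-6,3]
v[mid]=1<5: swap v[1],v[1]; lo=2,mid=2 → [0,1,6,-2,5,7,-7,-3,4,-6,3]
v[mid]=6>5: swap v[2],v[10]; hi=9 → [0,1,3,-2,5,7,-7,-3,4,-6,6]
v[mid]=3<5: swap v[2],v[2]; lo=3,mid=3 → [0,1,3,-2,5,7,-7,-3,4,-6,6]
v[mid]=-2<5: swap v[3],v[3]; lo=4,mid=4 → [0,1,3,-2,5,7,-7,-3,4,-6,6]
v[mid]=5=5: mid=5
v[mid]=7>5: swap v[5],v[9]; hi=8 → [0,1,3,-2,5,-6,-7,-3,4,7,6]
v[mid]=-6<5: swap v[4],v[5]; lo=5,mid=6 → [0,1,3,-2,-6,5,-7,-3,4,7,6]
v[mid]=-7<5: swap v[5],v[6]; lo=6,mid=7 → [0,1,3,-2,-6,-7,5,-3,4,7,6]
v[mid]=-3<5: swap v[6],v[7]; lo=7,mid=8 → [0,1,3,-2,-6,-7,-3,5,4,7,6]
v[mid]=4<5: swap v[7],v[8]; lo=8,mid=9 → [0,1,3,-2,-6,-7,-3,4,5,7,6]
end: lo=8, hi=8; v = [0,1,3,-2,-6,-7,-3,4,5,7,6]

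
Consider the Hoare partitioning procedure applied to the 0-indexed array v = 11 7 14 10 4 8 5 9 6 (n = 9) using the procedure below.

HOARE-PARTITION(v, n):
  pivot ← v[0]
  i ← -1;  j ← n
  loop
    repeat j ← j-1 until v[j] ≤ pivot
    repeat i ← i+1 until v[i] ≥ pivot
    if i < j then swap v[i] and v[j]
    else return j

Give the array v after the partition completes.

pivot=11
j stops at 8 (6), i stops at 0 (11); swap ⇒ 6 7 14 10 4 8 5 9 11
j stops at 7 (9), i stops at 2 (14); swap ⇒ 6 7 9 10 4 8 5 14 11
j stops at 6, i stops at 7; i≥j ⇒ return 6. v=6 7 9 10 4 8 5 14 11

6 7 9 10 4 8 5 14 11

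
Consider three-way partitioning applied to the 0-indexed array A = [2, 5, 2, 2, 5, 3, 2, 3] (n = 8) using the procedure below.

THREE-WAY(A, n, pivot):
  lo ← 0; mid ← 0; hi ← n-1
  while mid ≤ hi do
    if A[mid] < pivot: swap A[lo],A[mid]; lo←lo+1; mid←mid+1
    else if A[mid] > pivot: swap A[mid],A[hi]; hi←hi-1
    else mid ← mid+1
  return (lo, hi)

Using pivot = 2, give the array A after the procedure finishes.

pivot = 2; lo=0, mid=0, hi=7
A[mid]=2=2: mid=1
A[mid]=5>2: swap A[1],A[7]; hi=6 → [2, 3, 2, 2, 5, 3, 2, 5]
A[mid]=3>2: swap A[1],A[6]; hi=5 → [2, 2, 2, 2, 5, 3, 3, 5]
A[mid]=2=2: mid=2
A[mid]=2=2: mid=3
A[mid]=2=2: mid=4
A[mid]=5>2: swap A[4],A[5]; hi=4 → [2, 2, 2, 2, 3, 5, 3, 5]
A[mid]=3>2: swap A[4],A[4]; hi=3 → [2, 2, 2, 2, 3, 5, 3, 5]
end: lo=0, hi=3; A = [2, 2, 2, 2, 3, 5, 3, 5]

[2, 2, 2, 2, 3, 5, 3, 5]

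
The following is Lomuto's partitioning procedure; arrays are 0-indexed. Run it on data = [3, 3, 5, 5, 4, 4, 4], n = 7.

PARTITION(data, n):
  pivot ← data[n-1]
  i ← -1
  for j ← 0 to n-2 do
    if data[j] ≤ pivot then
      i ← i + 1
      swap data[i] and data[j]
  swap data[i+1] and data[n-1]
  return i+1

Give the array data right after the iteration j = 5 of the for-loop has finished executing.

[3, 3, 4, 4, 5, 5, 4]

pivot=4, i=-1
j=0: 3≤4, i=0, swap(0,0) ⇒ [3, 3, 5, 5, 4, 4, 4]
j=1: 3≤4, i=1, swap(1,1) ⇒ [3, 3, 5, 5, 4, 4, 4]
j=2: 5>4, skip
j=3: 5>4, skip
j=4: 4≤4, i=2, swap(2,4) ⇒ [3, 3, 4, 5, 5, 4, 4]
j=5: 4≤4, i=3, swap(3,5) ⇒ [3, 3, 4, 4, 5, 5, 4]
(after j=5) data = [3, 3, 4, 4, 5, 5, 4]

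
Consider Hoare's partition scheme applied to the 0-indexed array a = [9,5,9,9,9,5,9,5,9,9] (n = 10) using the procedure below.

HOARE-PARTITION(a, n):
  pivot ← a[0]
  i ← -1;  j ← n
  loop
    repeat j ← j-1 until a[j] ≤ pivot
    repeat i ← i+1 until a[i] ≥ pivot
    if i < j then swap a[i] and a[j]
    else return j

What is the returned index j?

5

pivot = a[0] = 9; i = -1, j = 10
j→9 (a[9]=9≤9), i→0 (a[0]=9≥9); i<j, swap → [9,5,9,9,9,5,9,5,9,9]
j→8 (a[8]=9≤9), i→2 (a[2]=9≥9); i<j, swap → [9,5,9,9,9,5,9,5,9,9]
j→7 (a[7]=5≤9), i→3 (a[3]=9≥9); i<j, swap → [9,5,9,5,9,5,9,9,9,9]
j→6 (a[6]=9≤9), i→4 (a[4]=9≥9); i<j, swap → [9,5,9,5,9,5,9,9,9,9]
j→5, i→6; i≥j, return j=5. a = [9,5,9,5,9,5,9,9,9,9]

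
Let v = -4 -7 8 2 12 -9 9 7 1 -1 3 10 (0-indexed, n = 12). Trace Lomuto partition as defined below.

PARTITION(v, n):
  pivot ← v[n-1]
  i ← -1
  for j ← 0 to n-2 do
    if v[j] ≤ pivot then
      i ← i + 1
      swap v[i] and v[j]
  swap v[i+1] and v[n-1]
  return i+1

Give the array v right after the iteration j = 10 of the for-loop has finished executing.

pivot=10, i=-1
j=0: -4≤10, i=0, swap(0,0) ⇒ -4 -7 8 2 12 -9 9 7 1 -1 3 10
j=1: -7≤10, i=1, swap(1,1) ⇒ -4 -7 8 2 12 -9 9 7 1 -1 3 10
j=2: 8≤10, i=2, swap(2,2) ⇒ -4 -7 8 2 12 -9 9 7 1 -1 3 10
j=3: 2≤10, i=3, swap(3,3) ⇒ -4 -7 8 2 12 -9 9 7 1 -1 3 10
j=4: 12>10, skip
j=5: -9≤10, i=4, swap(4,5) ⇒ -4 -7 8 2 -9 12 9 7 1 -1 3 10
j=6: 9≤10, i=5, swap(5,6) ⇒ -4 -7 8 2 -9 9 12 7 1 -1 3 10
j=7: 7≤10, i=6, swap(6,7) ⇒ -4 -7 8 2 -9 9 7 12 1 -1 3 10
j=8: 1≤10, i=7, swap(7,8) ⇒ -4 -7 8 2 -9 9 7 1 12 -1 3 10
j=9: -1≤10, i=8, swap(8,9) ⇒ -4 -7 8 2 -9 9 7 1 -1 12 3 10
j=10: 3≤10, i=9, swap(9,10) ⇒ -4 -7 8 2 -9 9 7 1 -1 3 12 10
(after j=10) v = -4 -7 8 2 -9 9 7 1 -1 3 12 10

-4 -7 8 2 -9 9 7 1 -1 3 12 10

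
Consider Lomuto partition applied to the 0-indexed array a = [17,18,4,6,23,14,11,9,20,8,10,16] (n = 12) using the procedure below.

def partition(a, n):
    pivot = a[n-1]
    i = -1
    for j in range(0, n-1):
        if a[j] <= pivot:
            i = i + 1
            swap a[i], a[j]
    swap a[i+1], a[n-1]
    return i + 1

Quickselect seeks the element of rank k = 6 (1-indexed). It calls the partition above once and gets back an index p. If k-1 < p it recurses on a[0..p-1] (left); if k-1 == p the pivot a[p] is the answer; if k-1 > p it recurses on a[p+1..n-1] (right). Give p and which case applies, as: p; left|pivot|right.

7; left

pivot=16, i=-1
j=0: 17>16, skip
j=1: 18>16, skip
j=2: 4≤16, i=0, swap(0,2) ⇒ [4,18,17,6,23,14,11,9,20,8,10,16]
j=3: 6≤16, i=1, swap(1,3) ⇒ [4,6,17,18,23,14,11,9,20,8,10,16]
j=4: 23>16, skip
j=5: 14≤16, i=2, swap(2,5) ⇒ [4,6,14,18,23,17,11,9,20,8,10,16]
j=6: 11≤16, i=3, swap(3,6) ⇒ [4,6,14,11,23,17,18,9,20,8,10,16]
j=7: 9≤16, i=4, swap(4,7) ⇒ [4,6,14,11,9,17,18,23,20,8,10,16]
j=8: 20>16, skip
j=9: 8≤16, i=5, swap(5,9) ⇒ [4,6,14,11,9,8,18,23,20,17,10,16]
j=10: 10≤16, i=6, swap(6,10) ⇒ [4,6,14,11,9,8,10,23,20,17,18,16]
swap(7,11) ⇒ [4,6,14,11,9,8,10,16,20,17,18,23]; return 7
p = 7; k-1 = 5 < 7 ⇒ left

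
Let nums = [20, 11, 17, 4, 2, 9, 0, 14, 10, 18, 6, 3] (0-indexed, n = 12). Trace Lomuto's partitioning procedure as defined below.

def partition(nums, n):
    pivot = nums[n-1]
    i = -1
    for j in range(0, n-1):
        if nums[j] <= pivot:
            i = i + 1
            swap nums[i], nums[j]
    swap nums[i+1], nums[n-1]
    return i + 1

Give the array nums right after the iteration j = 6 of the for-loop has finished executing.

pivot=3, i=-1
j=0: 20>3, skip
j=1: 11>3, skip
j=2: 17>3, skip
j=3: 4>3, skip
j=4: 2≤3, i=0, swap(0,4) ⇒ [2, 11, 17, 4, 20, 9, 0, 14, 10, 18, 6, 3]
j=5: 9>3, skip
j=6: 0≤3, i=1, swap(1,6) ⇒ [2, 0, 17, 4, 20, 9, 11, 14, 10, 18, 6, 3]
(after j=6) nums = [2, 0, 17, 4, 20, 9, 11, 14, 10, 18, 6, 3]

[2, 0, 17, 4, 20, 9, 11, 14, 10, 18, 6, 3]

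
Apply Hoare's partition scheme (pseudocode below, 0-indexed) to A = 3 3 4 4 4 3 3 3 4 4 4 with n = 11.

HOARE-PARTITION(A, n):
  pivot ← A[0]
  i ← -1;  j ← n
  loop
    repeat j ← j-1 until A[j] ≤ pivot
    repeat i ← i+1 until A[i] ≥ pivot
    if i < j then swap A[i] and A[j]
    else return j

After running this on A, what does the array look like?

pivot=3
j stops at 7 (3), i stops at 0 (3); swap ⇒ 3 3 4 4 4 3 3 3 4 4 4
j stops at 6 (3), i stops at 1 (3); swap ⇒ 3 3 4 4 4 3 3 3 4 4 4
j stops at 5 (3), i stops at 2 (4); swap ⇒ 3 3 3 4 4 4 3 3 4 4 4
j stops at 2, i stops at 3; i≥j ⇒ return 2. A=3 3 3 4 4 4 3 3 4 4 4

3 3 3 4 4 4 3 3 4 4 4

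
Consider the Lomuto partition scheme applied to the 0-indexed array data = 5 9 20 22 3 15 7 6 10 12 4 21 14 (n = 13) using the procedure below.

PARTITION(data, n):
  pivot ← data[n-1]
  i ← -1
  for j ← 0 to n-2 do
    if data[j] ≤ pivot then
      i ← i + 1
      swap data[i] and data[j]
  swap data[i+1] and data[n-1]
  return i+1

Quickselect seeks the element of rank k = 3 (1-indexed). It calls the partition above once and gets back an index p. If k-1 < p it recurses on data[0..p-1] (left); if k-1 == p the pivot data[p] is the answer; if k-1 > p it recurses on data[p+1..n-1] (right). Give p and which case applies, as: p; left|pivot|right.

pivot=14, i=-1
j=0: 5≤14, i=0, swap(0,0) ⇒ 5 9 20 22 3 15 7 6 10 12 4 21 14
j=1: 9≤14, i=1, swap(1,1) ⇒ 5 9 20 22 3 15 7 6 10 12 4 21 14
j=2: 20>14, skip
j=3: 22>14, skip
j=4: 3≤14, i=2, swap(2,4) ⇒ 5 9 3 22 20 15 7 6 10 12 4 21 14
j=5: 15>14, skip
j=6: 7≤14, i=3, swap(3,6) ⇒ 5 9 3 7 20 15 22 6 10 12 4 21 14
j=7: 6≤14, i=4, swap(4,7) ⇒ 5 9 3 7 6 15 22 20 10 12 4 21 14
j=8: 10≤14, i=5, swap(5,8) ⇒ 5 9 3 7 6 10 22 20 15 12 4 21 14
j=9: 12≤14, i=6, swap(6,9) ⇒ 5 9 3 7 6 10 12 20 15 22 4 21 14
j=10: 4≤14, i=7, swap(7,10) ⇒ 5 9 3 7 6 10 12 4 15 22 20 21 14
j=11: 21>14, skip
swap(8,12) ⇒ 5 9 3 7 6 10 12 4 14 22 20 21 15; return 8
p = 8; k-1 = 2 < 8 ⇒ left

8; left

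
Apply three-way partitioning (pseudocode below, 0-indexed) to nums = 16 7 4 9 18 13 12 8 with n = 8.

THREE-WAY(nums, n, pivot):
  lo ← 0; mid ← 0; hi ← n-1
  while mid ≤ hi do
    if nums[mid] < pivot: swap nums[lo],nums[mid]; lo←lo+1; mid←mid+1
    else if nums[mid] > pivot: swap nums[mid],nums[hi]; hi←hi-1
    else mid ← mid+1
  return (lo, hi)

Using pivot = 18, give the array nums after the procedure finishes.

16 7 4 9 13 12 8 18

pivot = 18; lo=0, mid=0, hi=7
nums[mid]=16<18: swap nums[0],nums[0]; lo=1,mid=1 → 16 7 4 9 18 13 12 8
nums[mid]=7<18: swap nums[1],nums[1]; lo=2,mid=2 → 16 7 4 9 18 13 12 8
nums[mid]=4<18: swap nums[2],nums[2]; lo=3,mid=3 → 16 7 4 9 18 13 12 8
nums[mid]=9<18: swap nums[3],nums[3]; lo=4,mid=4 → 16 7 4 9 18 13 12 8
nums[mid]=18=18: mid=5
nums[mid]=13<18: swap nums[4],nums[5]; lo=5,mid=6 → 16 7 4 9 13 18 12 8
nums[mid]=12<18: swap nums[5],nums[6]; lo=6,mid=7 → 16 7 4 9 13 12 18 8
nums[mid]=8<18: swap nums[6],nums[7]; lo=7,mid=8 → 16 7 4 9 13 12 8 18
end: lo=7, hi=7; nums = 16 7 4 9 13 12 8 18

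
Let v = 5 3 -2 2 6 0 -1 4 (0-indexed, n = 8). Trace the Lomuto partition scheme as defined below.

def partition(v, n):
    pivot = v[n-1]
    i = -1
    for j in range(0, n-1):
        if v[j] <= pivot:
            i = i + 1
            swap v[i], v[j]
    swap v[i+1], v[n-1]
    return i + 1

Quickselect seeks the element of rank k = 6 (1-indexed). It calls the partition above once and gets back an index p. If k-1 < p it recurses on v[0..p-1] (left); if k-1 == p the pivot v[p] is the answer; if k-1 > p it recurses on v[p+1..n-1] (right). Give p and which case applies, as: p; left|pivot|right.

5; pivot

pivot=4, i=-1
j=0: 5>4, skip
j=1: 3≤4, i=0, swap(0,1) ⇒ 3 5 -2 2 6 0 -1 4
j=2: -2≤4, i=1, swap(1,2) ⇒ 3 -2 5 2 6 0 -1 4
j=3: 2≤4, i=2, swap(2,3) ⇒ 3 -2 2 5 6 0 -1 4
j=4: 6>4, skip
j=5: 0≤4, i=3, swap(3,5) ⇒ 3 -2 2 0 6 5 -1 4
j=6: -1≤4, i=4, swap(4,6) ⇒ 3 -2 2 0 -1 5 6 4
swap(5,7) ⇒ 3 -2 2 0 -1 4 6 5; return 5
p = 5; k-1 = 5 == 5 ⇒ pivot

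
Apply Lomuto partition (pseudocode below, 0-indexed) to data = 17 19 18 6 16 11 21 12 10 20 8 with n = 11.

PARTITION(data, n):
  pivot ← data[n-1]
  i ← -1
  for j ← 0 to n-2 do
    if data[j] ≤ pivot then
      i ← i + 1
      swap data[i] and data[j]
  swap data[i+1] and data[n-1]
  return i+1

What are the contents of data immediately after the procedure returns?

6 8 18 17 16 11 21 12 10 20 19

pivot=8, i=-1
j=0: 17>8, skip
j=1: 19>8, skip
j=2: 18>8, skip
j=3: 6≤8, i=0, swap(0,3) ⇒ 6 19 18 17 16 11 21 12 10 20 8
j=4: 16>8, skip
j=5: 11>8, skip
j=6: 21>8, skip
j=7: 12>8, skip
j=8: 10>8, skip
j=9: 20>8, skip
swap(1,10) ⇒ 6 8 18 17 16 11 21 12 10 20 19; return 1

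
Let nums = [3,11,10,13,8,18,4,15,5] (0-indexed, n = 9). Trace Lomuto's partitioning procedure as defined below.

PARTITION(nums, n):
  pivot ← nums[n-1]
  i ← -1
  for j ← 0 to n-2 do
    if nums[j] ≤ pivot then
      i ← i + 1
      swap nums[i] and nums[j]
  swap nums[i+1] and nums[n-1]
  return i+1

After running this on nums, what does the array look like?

pivot = nums[8] = 5; i = -1
j=0: nums[0]=3 ≤ 5 → i=0, swap nums[0],nums[0] (no change) → [3,11,10,13,8,18,4,15,5]
j=1: nums[1]=11 > 5 → no swap
j=2: nums[2]=10 > 5 → no swap
j=3: nums[3]=13 > 5 → no swap
j=4: nums[4]=8 > 5 → no swap
j=5: nums[5]=18 > 5 → no swap
j=6: nums[6]=4 ≤ 5 → i=1, swap nums[1],nums[6] → [3,4,10,13,8,18,11,15,5]
j=7: nums[7]=15 > 5 → no swap
final swap nums[2],nums[8] → [3,4,5,13,8,18,11,15,10]; return 2

[3,4,5,13,8,18,11,15,10]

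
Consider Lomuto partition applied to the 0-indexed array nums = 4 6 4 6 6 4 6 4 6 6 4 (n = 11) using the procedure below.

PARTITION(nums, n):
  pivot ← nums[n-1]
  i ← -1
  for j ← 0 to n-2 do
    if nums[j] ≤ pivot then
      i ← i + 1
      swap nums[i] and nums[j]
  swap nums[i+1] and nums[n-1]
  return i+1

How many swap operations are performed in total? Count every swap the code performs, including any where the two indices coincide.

pivot = nums[10] = 4; i = -1
j=0: nums[0]=4 ≤ 4 → i=0, swap nums[0],nums[0] (no change) → 4 6 4 6 6 4 6 4 6 6 4
j=1: nums[1]=6 > 4 → no swap
j=2: nums[2]=4 ≤ 4 → i=1, swap nums[1],nums[2] → 4 4 6 6 6 4 6 4 6 6 4
j=3: nums[3]=6 > 4 → no swap
j=4: nums[4]=6 > 4 → no swap
j=5: nums[5]=4 ≤ 4 → i=2, swap nums[2],nums[5] → 4 4 4 6 6 6 6 4 6 6 4
j=6: nums[6]=6 > 4 → no swap
j=7: nums[7]=4 ≤ 4 → i=3, swap nums[3],nums[7] → 4 4 4 4 6 6 6 6 6 6 4
j=8: nums[8]=6 > 4 → no swap
j=9: nums[9]=6 > 4 → no swap
final swap nums[4],nums[10] → 4 4 4 4 4 6 6 6 6 6 6; return 4

5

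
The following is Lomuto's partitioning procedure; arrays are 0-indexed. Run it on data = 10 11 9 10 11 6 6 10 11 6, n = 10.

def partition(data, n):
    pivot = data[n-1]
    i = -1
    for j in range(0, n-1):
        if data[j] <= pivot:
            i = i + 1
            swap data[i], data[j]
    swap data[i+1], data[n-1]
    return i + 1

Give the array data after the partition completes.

pivot = data[9] = 6; i = -1
j=0: data[0]=10 > 6 → no swap
j=1: data[1]=11 > 6 → no swap
j=2: data[2]=9 > 6 → no swap
j=3: data[3]=10 > 6 → no swap
j=4: data[4]=11 > 6 → no swap
j=5: data[5]=6 ≤ 6 → i=0, swap data[0],data[5] → 6 11 9 10 11 10 6 10 11 6
j=6: data[6]=6 ≤ 6 → i=1, swap data[1],data[6] → 6 6 9 10 11 10 11 10 11 6
j=7: data[7]=10 > 6 → no swap
j=8: data[8]=11 > 6 → no swap
final swap data[2],data[9] → 6 6 6 10 11 10 11 10 11 9; return 2

6 6 6 10 11 10 11 10 11 9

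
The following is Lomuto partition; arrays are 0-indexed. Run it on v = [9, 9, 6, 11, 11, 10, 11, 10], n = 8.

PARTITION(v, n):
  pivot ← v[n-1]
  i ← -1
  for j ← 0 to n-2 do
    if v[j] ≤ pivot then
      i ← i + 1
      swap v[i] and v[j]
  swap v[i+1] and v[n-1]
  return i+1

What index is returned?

4

pivot = v[7] = 10; i = -1
j=0: v[0]=9 ≤ 10 → i=0, swap v[0],v[0] (no change) → [9, 9, 6, 11, 11, 10, 11, 10]
j=1: v[1]=9 ≤ 10 → i=1, swap v[1],v[1] (no change) → [9, 9, 6, 11, 11, 10, 11, 10]
j=2: v[2]=6 ≤ 10 → i=2, swap v[2],v[2] (no change) → [9, 9, 6, 11, 11, 10, 11, 10]
j=3: v[3]=11 > 10 → no swap
j=4: v[4]=11 > 10 → no swap
j=5: v[5]=10 ≤ 10 → i=3, swap v[3],v[5] → [9, 9, 6, 10, 11, 11, 11, 10]
j=6: v[6]=11 > 10 → no swap
final swap v[4],v[7] → [9, 9, 6, 10, 10, 11, 11, 11]; return 4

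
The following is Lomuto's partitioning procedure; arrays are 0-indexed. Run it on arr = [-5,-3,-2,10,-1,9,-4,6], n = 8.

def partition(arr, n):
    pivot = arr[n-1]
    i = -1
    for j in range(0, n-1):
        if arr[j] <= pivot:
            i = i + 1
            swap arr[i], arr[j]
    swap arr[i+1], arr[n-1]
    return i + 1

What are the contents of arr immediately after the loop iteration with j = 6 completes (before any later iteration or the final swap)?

[-5,-3,-2,-1,-4,9,10,6]

pivot = arr[7] = 6; i = -1
j=0: arr[0]=-5 ≤ 6 → i=0, swap arr[0],arr[0] (no change) → [-5,-3,-2,10,-1,9,-4,6]
j=1: arr[1]=-3 ≤ 6 → i=1, swap arr[1],arr[1] (no change) → [-5,-3,-2,10,-1,9,-4,6]
j=2: arr[2]=-2 ≤ 6 → i=2, swap arr[2],arr[2] (no change) → [-5,-3,-2,10,-1,9,-4,6]
j=3: arr[3]=10 > 6 → no swap
j=4: arr[4]=-1 ≤ 6 → i=3, swap arr[3],arr[4] → [-5,-3,-2,-1,10,9,-4,6]
j=5: arr[5]=9 > 6 → no swap
j=6: arr[6]=-4 ≤ 6 → i=4, swap arr[4],arr[6] → [-5,-3,-2,-1,-4,9,10,6]
(after j=6) arr = [-5,-3,-2,-1,-4,9,10,6]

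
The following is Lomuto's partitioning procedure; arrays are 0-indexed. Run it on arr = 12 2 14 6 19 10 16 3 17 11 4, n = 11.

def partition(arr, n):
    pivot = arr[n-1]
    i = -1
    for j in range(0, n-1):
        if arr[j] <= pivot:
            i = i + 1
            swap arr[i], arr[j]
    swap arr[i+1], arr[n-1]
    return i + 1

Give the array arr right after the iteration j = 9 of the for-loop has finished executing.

pivot = arr[10] = 4; i = -1
j=0: arr[0]=12 > 4 → no swap
j=1: arr[1]=2 ≤ 4 → i=0, swap arr[0],arr[1] → 2 12 14 6 19 10 16 3 17 11 4
j=2: arr[2]=14 > 4 → no swap
j=3: arr[3]=6 > 4 → no swap
j=4: arr[4]=19 > 4 → no swap
j=5: arr[5]=10 > 4 → no swap
j=6: arr[6]=16 > 4 → no swap
j=7: arr[7]=3 ≤ 4 → i=1, swap arr[1],arr[7] → 2 3 14 6 19 10 16 12 17 11 4
j=8: arr[8]=17 > 4 → no swap
j=9: arr[9]=11 > 4 → no swap
(after j=9) arr = 2 3 14 6 19 10 16 12 17 11 4

2 3 14 6 19 10 16 12 17 11 4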